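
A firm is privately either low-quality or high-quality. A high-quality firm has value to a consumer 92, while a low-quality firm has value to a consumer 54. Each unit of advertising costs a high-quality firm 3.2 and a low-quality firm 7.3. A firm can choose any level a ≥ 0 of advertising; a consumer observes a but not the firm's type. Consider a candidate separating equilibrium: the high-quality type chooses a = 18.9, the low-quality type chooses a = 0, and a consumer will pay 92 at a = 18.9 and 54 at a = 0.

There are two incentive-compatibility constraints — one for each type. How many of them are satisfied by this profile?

Low-quality type: stay at 0 → 54; mimic → 92 − 7.3 × 18.9 = -45.97. IC holds (54 ≥ -45.97).
High-quality type: signal → 92 − 3.2 × 18.9 = 31.52; deviate to 0 → 54. IC fails (31.52 < 54).
1 of 2 constraints hold, so this profile is not an equilibrium.

1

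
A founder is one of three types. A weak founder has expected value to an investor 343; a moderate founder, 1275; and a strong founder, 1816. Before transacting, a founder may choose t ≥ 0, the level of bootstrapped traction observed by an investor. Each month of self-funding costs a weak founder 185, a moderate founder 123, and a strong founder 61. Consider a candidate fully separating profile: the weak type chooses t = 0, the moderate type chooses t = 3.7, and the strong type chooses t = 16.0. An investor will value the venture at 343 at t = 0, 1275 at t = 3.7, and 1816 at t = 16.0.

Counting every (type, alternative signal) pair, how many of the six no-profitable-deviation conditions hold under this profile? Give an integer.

4

Moderate (own payoff 1275 − 123×3.7 = 819.9): to t=0 gives 343 → no gain ✓; to t=16.0 gives 1816 − 123×16.0 = -152 → no gain ✓.
Weak (own payoff 343): to t=3.7 gives 1275 − 185×3.7 = 590.5 → profitable ✗; to t=16.0 gives 1816 − 185×16.0 = -1144 → no gain ✓.
Strong (own payoff 1816 − 61×16.0 = 840): to t=0 gives 343 → no gain ✓; to t=3.7 gives 1275 − 61×3.7 = 1049.3 → profitable ✗.
4 of the 6 constraints hold; not an equilibrium.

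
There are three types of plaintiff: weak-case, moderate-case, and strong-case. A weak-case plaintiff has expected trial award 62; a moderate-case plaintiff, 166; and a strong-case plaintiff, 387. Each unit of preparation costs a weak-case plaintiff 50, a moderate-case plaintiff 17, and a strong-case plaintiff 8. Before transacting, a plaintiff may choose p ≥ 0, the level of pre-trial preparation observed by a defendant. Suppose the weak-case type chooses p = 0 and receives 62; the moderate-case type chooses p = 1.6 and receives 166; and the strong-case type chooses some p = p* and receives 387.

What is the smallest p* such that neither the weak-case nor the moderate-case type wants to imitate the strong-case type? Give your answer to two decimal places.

14.60

Moderate-case type (on-path payoff 166 − 17×1.6 = 138.8) won't mimic when 138.8 ≥ 387 − 17·p*, i.e. p* ≥ 14.60.
Weak-case type (on-path payoff 62) won't mimic when 62 ≥ 387 − 50·p*, i.e. p* ≥ 6.50.
Both must hold, so p* = max(6.50, 14.60) = 14.60. The moderate-case type's constraint binds.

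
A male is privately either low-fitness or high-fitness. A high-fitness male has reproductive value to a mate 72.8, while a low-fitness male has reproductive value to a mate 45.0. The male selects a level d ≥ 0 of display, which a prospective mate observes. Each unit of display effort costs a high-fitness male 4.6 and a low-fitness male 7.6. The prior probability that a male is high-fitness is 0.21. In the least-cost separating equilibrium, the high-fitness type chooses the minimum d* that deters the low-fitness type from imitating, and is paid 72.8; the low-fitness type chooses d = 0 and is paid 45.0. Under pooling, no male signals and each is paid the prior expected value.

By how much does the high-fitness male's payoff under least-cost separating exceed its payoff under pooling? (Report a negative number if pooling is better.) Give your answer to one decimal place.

Least-cost separating signal: d* solves 45.0 = 72.8 − 7.6·d*, so d* = (72.8 − 45.0)/7.6 ≈ 3.6579.
High-fitness type's separating payoff: 72.8 − 4.6 × d* = 72.8 − 4.6 × (72.8 − 45.0)/7.6 = 72.8 − 127.88/7.6 ≈ 55.974.
Pooling payoff: 0.21 × 72.8 + 0.79 × 45.0 = 50.838.
Difference: 55.974 − 50.838 = 5.136, i.e. 5.1 to one decimal place.
The high-fitness type prefers to separate.

5.1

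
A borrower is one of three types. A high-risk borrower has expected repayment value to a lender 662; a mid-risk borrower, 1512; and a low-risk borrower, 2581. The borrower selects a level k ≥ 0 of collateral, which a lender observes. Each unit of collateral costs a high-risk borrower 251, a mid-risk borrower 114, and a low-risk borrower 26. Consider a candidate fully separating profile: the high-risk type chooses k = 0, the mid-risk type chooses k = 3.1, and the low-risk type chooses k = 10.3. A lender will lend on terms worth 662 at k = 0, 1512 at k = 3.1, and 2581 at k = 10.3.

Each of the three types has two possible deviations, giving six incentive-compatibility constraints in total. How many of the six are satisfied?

High-risk (own payoff 662): to k=3.1 gives 1512 − 251×3.1 = 733.9 → profitable ✗; to k=10.3 gives 2581 − 251×10.3 = -4.3 → no gain ✓.
Mid-risk (own payoff 1512 − 114×3.1 = 1158.6): to k=0 gives 662 → no gain ✓; to k=10.3 gives 2581 − 114×10.3 = 1406.8 → profitable ✗.
Low-risk (own payoff 2581 − 26×10.3 = 2313.2): to k=0 gives 662 → no gain ✓; to k=3.1 gives 1512 − 26×3.1 = 1431.4 → no gain ✓.
4 of the 6 constraints hold; not an equilibrium.

4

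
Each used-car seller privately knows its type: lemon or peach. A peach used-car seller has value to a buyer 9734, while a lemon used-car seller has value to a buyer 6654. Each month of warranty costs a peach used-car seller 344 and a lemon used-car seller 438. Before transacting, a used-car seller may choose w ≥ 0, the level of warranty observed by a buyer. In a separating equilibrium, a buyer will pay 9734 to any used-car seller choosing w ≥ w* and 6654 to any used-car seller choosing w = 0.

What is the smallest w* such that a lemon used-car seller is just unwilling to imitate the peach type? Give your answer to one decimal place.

A lemon used-car seller choosing w = 0 receives 6654.
Imitating at w* instead would pay 9734 at cost 438·w*, netting 9734 − 438·w*.
Indifference: 6654 = 9734 − 438·w*, so w* = (9734 − 6654) / 438 ≈ 7.0.
At w* the lemon type's incentive constraint just binds; the peach type strictly prefers w* since its per-unit cost is lower.

7.0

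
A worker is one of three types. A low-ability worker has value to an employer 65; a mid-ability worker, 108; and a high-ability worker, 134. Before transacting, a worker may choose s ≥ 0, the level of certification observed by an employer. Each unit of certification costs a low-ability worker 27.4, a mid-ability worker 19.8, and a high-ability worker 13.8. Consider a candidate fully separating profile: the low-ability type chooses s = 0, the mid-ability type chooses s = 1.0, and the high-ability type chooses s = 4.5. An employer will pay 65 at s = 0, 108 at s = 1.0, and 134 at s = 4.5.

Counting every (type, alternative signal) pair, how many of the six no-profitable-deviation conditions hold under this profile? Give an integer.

4

Low-ability (own payoff 65): to s=1.0 gives 108 − 27.4×1.0 = 80.6 → profitable ✗; to s=4.5 gives 134 − 27.4×4.5 = 10.7 → no gain ✓.
High-ability (own payoff 134 − 13.8×4.5 = 71.9): to s=0 gives 65 → no gain ✓; to s=1.0 gives 108 − 13.8×1.0 = 94.2 → profitable ✗.
Mid-ability (own payoff 108 − 19.8×1.0 = 88.2): to s=0 gives 65 → no gain ✓; to s=4.5 gives 134 − 19.8×4.5 = 44.9 → no gain ✓.
4 of the 6 constraints hold; not an equilibrium.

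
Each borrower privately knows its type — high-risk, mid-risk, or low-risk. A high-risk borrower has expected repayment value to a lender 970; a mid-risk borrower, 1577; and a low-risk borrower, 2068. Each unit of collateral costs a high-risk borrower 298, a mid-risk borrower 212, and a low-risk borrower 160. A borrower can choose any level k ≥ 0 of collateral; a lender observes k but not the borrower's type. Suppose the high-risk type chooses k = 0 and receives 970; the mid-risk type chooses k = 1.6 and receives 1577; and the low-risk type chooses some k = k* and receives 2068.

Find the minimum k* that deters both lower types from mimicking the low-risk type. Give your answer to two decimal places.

Mid-risk type (on-path payoff 1577 − 212×1.6 = 1237.8) won't mimic when 1237.8 ≥ 2068 − 212·k*, i.e. k* ≥ 3.92.
High-risk type (on-path payoff 970) won't mimic when 970 ≥ 2068 − 298·k*, i.e. k* ≥ 3.68.
Both must hold, so k* = max(3.68, 3.92) = 3.92. The mid-risk type's constraint binds.

3.92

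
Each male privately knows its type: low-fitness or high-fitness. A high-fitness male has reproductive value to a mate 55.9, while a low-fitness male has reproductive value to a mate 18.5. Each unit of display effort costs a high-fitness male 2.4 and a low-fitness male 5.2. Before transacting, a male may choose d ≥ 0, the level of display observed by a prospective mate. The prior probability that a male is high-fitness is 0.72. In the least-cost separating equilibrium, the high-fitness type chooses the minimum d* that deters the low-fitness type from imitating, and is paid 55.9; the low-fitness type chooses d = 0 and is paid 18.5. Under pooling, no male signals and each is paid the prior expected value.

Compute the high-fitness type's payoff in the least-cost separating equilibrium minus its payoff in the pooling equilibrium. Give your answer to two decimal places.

-6.79

Least-cost separating signal: d* solves 18.5 = 55.9 − 5.2·d*, so d* = (55.9 − 18.5)/5.2 ≈ 7.1923.
High-fitness type's separating payoff: 55.9 − 2.4 × d* = 55.9 − 2.4 × (55.9 − 18.5)/5.2 = 55.9 − 89.76/5.2 ≈ 38.6385.
Pooling payoff: 0.72 × 55.9 + 0.28 × 18.5 = 45.428.
Difference: 38.6385 − 45.428 = -6.7895, i.e. -6.79 to two decimal places.
The high-fitness type would prefer the pooling outcome.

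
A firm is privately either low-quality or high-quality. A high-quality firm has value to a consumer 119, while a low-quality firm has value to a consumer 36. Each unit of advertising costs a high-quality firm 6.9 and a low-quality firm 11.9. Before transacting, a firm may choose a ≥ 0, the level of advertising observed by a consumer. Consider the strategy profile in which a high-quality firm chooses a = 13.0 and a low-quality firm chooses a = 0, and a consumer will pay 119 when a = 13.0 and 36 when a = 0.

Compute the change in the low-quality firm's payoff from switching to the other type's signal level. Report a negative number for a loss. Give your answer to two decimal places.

-71.70

Playing a = 0 the low-quality firm receives 36.
Deviating to a = 13.0 brings payment 119 at cost 11.9 × 13.0 = 154.7, netting -35.7.
Gain from deviating: -35.7 − 36 = -71.70.
The gain is negative, so the low-quality type's incentive-compatibility constraint is satisfied.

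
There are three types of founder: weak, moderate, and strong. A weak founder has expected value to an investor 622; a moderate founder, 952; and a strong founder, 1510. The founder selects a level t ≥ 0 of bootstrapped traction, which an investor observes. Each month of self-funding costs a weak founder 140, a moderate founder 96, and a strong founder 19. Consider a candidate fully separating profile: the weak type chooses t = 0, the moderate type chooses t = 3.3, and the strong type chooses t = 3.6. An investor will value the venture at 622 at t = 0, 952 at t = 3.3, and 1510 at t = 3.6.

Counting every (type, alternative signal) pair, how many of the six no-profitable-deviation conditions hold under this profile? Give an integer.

4

Weak (own payoff 622): to t=3.3 gives 952 − 140×3.3 = 490 → no gain ✓; to t=3.6 gives 1510 − 140×3.6 = 1006 → profitable ✗.
Moderate (own payoff 952 − 96×3.3 = 635.2): to t=0 gives 622 → no gain ✓; to t=3.6 gives 1510 − 96×3.6 = 1164.4 → profitable ✗.
Strong (own payoff 1510 − 19×3.6 = 1441.6): to t=0 gives 622 → no gain ✓; to t=3.3 gives 952 − 19×3.3 = 889.3 → no gain ✓.
4 of the 6 constraints hold; not an equilibrium.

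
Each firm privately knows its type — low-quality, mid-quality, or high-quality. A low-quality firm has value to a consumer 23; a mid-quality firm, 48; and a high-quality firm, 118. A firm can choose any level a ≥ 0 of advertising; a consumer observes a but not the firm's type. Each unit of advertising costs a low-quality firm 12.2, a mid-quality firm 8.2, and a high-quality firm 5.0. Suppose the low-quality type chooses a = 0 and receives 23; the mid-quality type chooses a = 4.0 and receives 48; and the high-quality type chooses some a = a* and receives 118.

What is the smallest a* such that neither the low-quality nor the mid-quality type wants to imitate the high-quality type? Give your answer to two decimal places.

Mid-quality type (on-path payoff 48 − 8.2×4.0 = 15.2) won't mimic when 15.2 ≥ 118 − 8.2·a*, i.e. a* ≥ 12.54.
Low-quality type (on-path payoff 23) won't mimic when 23 ≥ 118 − 12.2·a*, i.e. a* ≥ 7.79.
Both must hold, so a* = max(7.79, 12.54) = 12.54. The mid-quality type's constraint binds.

12.54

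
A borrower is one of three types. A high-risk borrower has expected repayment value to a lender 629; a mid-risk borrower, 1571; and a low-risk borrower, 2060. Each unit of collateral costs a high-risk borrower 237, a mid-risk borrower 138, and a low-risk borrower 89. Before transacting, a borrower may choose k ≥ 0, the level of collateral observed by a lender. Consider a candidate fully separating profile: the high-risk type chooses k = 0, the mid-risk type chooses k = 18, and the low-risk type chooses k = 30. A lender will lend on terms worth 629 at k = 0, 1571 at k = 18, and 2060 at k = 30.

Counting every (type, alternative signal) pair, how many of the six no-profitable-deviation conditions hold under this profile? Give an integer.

3

High-risk (own payoff 629): to k=18 gives 1571 − 237×18 = -2695 → no gain ✓; to k=30 gives 2060 − 237×30 = -5050 → no gain ✓.
Low-risk (own payoff 2060 − 89×30 = -610): to k=0 gives 629 → profitable ✗; to k=18 gives 1571 − 89×18 = -31 → profitable ✗.
Mid-risk (own payoff 1571 − 138×18 = -913): to k=0 gives 629 → profitable ✗; to k=30 gives 2060 − 138×30 = -2080 → no gain ✓.
3 of the 6 constraints hold; not an equilibrium.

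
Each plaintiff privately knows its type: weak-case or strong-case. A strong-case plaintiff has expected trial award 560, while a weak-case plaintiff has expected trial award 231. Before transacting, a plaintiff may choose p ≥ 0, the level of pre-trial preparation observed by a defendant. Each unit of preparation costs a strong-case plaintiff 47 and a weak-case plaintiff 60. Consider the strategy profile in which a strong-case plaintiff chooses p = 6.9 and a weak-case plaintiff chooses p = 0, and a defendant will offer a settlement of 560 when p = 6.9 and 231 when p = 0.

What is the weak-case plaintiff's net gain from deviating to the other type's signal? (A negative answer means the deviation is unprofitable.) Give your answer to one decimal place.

Playing p = 0 the weak-case plaintiff receives 231.
Deviating to p = 6.9 brings payment 560 at cost 60 × 6.9 = 414, netting 146.
Gain from deviating: 146 − 231 = -85.0.
The gain is negative, so the weak-case type's incentive-compatibility constraint is satisfied.

-85.0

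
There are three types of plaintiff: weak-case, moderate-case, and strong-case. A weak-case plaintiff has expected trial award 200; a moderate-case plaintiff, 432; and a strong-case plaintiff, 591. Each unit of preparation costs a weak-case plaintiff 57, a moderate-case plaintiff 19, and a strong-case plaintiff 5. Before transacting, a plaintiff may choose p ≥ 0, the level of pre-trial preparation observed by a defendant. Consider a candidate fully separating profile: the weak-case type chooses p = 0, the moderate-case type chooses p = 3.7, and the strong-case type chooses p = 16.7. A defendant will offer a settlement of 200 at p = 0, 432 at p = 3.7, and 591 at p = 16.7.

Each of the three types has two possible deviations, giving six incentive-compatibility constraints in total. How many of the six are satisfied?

5

Strong-case (own payoff 591 − 5×16.7 = 507.5): to p=0 gives 200 → no gain ✓; to p=3.7 gives 432 − 5×3.7 = 413.5 → no gain ✓.
Moderate-case (own payoff 432 − 19×3.7 = 361.7): to p=0 gives 200 → no gain ✓; to p=16.7 gives 591 − 19×16.7 = 273.7 → no gain ✓.
Weak-case (own payoff 200): to p=3.7 gives 432 − 57×3.7 = 221.1 → profitable ✗; to p=16.7 gives 591 − 57×16.7 = -360.9 → no gain ✓.
5 of the 6 constraints hold; not an equilibrium.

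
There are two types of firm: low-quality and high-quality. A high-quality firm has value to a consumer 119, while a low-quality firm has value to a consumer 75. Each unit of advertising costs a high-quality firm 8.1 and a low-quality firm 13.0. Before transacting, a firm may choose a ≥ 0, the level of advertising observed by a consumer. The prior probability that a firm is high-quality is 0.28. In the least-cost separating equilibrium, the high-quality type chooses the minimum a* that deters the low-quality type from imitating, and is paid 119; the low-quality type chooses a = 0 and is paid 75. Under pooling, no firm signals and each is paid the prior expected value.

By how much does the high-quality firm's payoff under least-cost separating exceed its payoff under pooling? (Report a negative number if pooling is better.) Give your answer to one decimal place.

Least-cost separating signal: a* solves 75 = 119 − 13.0·a*, so a* = (119 − 75)/13.0 ≈ 3.3846.
High-quality type's separating payoff: 119 − 8.1 × a* = 119 − 8.1 × (119 − 75)/13.0 = 119 − 356.4/13.0 ≈ 91.585.
Pooling payoff: 0.28 × 119 + 0.72 × 75 = 87.32.
Difference: 91.585 − 87.32 = 4.265, i.e. 4.3 to one decimal place.
The high-quality type prefers to separate.

4.3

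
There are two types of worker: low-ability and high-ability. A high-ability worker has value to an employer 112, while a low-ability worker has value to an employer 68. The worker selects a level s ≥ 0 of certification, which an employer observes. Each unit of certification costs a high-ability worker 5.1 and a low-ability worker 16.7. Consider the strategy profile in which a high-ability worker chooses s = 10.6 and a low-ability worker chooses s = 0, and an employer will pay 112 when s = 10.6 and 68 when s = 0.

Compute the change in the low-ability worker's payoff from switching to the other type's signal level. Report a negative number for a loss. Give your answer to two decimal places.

-133.02

Playing s = 0 the low-ability worker receives 68.
Deviating to s = 10.6 brings payment 112 at cost 16.7 × 10.6 = 177.02, netting -65.02.
Gain from deviating: -65.02 − 68 = -133.02.
The gain is negative, so the low-ability type's incentive-compatibility constraint is satisfied.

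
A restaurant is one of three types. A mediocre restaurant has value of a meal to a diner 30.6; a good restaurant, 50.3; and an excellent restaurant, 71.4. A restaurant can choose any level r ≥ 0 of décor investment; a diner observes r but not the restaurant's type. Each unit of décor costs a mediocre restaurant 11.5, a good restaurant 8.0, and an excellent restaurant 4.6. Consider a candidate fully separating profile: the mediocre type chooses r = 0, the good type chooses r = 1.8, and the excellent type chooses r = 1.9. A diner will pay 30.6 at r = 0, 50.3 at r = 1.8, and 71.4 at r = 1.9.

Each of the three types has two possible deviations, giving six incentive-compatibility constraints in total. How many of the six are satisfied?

4

Excellent (own payoff 71.4 − 4.6×1.9 = 62.66): to r=0 gives 30.6 → no gain ✓; to r=1.8 gives 50.3 − 4.6×1.8 = 42.02 → no gain ✓.
Good (own payoff 50.3 − 8.0×1.8 = 35.9): to r=0 gives 30.6 → no gain ✓; to r=1.9 gives 71.4 − 8.0×1.9 = 56.2 → profitable ✗.
Mediocre (own payoff 30.6): to r=1.8 gives 50.3 − 11.5×1.8 = 29.6 → no gain ✓; to r=1.9 gives 71.4 − 11.5×1.9 = 49.55 → profitable ✗.
4 of the 6 constraints hold; not an equilibrium.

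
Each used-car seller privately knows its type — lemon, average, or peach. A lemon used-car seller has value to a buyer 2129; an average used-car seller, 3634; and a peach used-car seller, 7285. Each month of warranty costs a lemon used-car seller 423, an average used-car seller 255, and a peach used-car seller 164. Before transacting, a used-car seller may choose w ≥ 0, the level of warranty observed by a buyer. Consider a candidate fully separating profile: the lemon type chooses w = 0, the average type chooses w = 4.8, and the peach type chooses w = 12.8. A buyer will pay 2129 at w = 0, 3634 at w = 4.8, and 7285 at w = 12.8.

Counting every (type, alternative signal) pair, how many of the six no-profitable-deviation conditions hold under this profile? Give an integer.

5

Lemon (own payoff 2129): to w=4.8 gives 3634 − 423×4.8 = 1603.6 → no gain ✓; to w=12.8 gives 7285 − 423×12.8 = 1870.6 → no gain ✓.
Average (own payoff 3634 − 255×4.8 = 2410): to w=0 gives 2129 → no gain ✓; to w=12.8 gives 7285 − 255×12.8 = 4021 → profitable ✗.
Peach (own payoff 7285 − 164×12.8 = 5185.8): to w=0 gives 2129 → no gain ✓; to w=4.8 gives 3634 − 164×4.8 = 2846.8 → no gain ✓.
5 of the 6 constraints hold; not an equilibrium.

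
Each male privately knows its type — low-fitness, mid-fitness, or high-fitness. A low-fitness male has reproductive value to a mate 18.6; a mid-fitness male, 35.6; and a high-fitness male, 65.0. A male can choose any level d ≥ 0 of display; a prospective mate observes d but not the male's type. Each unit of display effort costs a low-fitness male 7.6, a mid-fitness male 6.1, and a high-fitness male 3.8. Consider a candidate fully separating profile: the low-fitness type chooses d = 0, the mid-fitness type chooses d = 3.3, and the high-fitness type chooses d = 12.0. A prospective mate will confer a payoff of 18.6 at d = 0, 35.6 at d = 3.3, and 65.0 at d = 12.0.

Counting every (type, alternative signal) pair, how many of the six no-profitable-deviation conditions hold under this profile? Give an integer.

4

Mid-fitness (own payoff 35.6 − 6.1×3.3 = 15.47): to d=0 gives 18.6 → profitable ✗; to d=12.0 gives 65.0 − 6.1×12.0 = -8.2 → no gain ✓.
Low-fitness (own payoff 18.6): to d=3.3 gives 35.6 − 7.6×3.3 = 10.52 → no gain ✓; to d=12.0 gives 65.0 − 7.6×12.0 = -26.2 → no gain ✓.
High-fitness (own payoff 65.0 − 3.8×12.0 = 19.4): to d=0 gives 18.6 → no gain ✓; to d=3.3 gives 35.6 − 3.8×3.3 = 23.06 → profitable ✗.
4 of the 6 constraints hold; not an equilibrium.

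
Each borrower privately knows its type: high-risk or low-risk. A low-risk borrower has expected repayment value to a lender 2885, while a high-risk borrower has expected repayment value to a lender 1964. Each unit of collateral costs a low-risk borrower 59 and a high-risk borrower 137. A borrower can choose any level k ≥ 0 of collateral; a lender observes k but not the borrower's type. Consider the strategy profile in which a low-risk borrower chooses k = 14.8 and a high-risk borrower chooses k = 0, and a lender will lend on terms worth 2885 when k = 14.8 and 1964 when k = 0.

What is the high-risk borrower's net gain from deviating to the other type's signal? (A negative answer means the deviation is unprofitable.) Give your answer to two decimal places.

Playing k = 0 the high-risk borrower receives 1964.
Deviating to k = 14.8 brings payment 2885 at cost 137 × 14.8 = 2027.6, netting 857.4.
Gain from deviating: 857.4 − 1964 = -1106.60.
The gain is negative, so the high-risk type's incentive-compatibility constraint is satisfied.

-1106.60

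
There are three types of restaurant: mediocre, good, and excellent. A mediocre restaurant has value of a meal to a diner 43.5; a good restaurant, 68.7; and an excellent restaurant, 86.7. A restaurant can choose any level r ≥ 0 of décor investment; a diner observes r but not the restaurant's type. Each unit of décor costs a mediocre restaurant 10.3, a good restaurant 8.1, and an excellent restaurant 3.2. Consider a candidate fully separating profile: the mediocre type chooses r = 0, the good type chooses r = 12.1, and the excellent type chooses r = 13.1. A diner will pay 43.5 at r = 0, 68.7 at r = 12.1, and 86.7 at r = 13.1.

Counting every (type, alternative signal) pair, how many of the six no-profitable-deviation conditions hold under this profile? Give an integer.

4

Good (own payoff 68.7 − 8.1×12.1 = -29.31): to r=0 gives 43.5 → profitable ✗; to r=13.1 gives 86.7 − 8.1×13.1 = -19.41 → profitable ✗.
Excellent (own payoff 86.7 − 3.2×13.1 = 44.78): to r=0 gives 43.5 → no gain ✓; to r=12.1 gives 68.7 − 3.2×12.1 = 29.98 → no gain ✓.
Mediocre (own payoff 43.5): to r=12.1 gives 68.7 − 10.3×12.1 = -55.93 → no gain ✓; to r=13.1 gives 86.7 − 10.3×13.1 = -48.23 → no gain ✓.
4 of the 6 constraints hold; not an equilibrium.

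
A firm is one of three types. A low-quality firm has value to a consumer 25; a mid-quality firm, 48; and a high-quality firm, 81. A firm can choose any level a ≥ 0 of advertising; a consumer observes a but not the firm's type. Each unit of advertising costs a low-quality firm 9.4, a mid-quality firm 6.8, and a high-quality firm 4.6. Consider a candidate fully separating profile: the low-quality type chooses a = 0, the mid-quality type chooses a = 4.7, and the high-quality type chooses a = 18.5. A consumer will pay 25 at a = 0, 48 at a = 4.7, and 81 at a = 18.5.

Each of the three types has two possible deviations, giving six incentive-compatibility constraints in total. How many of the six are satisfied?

3

High-quality (own payoff 81 − 4.6×18.5 = -4.1): to a=0 gives 25 → profitable ✗; to a=4.7 gives 48 − 4.6×4.7 = 26.38 → profitable ✗.
Mid-quality (own payoff 48 − 6.8×4.7 = 16.04): to a=0 gives 25 → profitable ✗; to a=18.5 gives 81 − 6.8×18.5 = -44.8 → no gain ✓.
Low-quality (own payoff 25): to a=4.7 gives 48 − 9.4×4.7 = 3.82 → no gain ✓; to a=18.5 gives 81 − 9.4×18.5 = -92.9 → no gain ✓.
3 of the 6 constraints hold; not an equilibrium.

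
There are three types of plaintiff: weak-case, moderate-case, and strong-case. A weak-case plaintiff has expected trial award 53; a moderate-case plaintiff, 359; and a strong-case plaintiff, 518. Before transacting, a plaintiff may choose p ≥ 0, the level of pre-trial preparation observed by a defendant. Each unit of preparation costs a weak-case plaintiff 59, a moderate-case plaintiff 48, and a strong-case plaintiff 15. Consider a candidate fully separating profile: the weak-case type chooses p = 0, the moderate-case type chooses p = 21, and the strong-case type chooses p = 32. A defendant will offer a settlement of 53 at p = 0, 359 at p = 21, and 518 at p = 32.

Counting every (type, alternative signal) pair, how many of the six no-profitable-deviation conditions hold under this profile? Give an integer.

3

Weak-case (own payoff 53): to p=21 gives 359 − 59×21 = -880 → no gain ✓; to p=32 gives 518 − 59×32 = -1370 → no gain ✓.
Strong-case (own payoff 518 − 15×32 = 38): to p=0 gives 53 → profitable ✗; to p=21 gives 359 − 15×21 = 44 → profitable ✗.
Moderate-case (own payoff 359 − 48×21 = -649): to p=0 gives 53 → profitable ✗; to p=32 gives 518 − 48×32 = -1018 → no gain ✓.
3 of the 6 constraints hold; not an equilibrium.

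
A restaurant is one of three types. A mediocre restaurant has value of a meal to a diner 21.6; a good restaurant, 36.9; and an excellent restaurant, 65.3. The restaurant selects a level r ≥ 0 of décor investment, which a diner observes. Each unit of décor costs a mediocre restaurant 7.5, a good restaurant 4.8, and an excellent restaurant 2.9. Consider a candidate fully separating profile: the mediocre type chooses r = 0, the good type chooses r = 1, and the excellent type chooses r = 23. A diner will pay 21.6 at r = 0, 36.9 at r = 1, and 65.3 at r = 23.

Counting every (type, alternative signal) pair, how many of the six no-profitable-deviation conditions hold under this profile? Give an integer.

Good (own payoff 36.9 − 4.8×1 = 32.1): to r=0 gives 21.6 → no gain ✓; to r=23 gives 65.3 − 4.8×23 = -45.1 → no gain ✓.
Mediocre (own payoff 21.6): to r=1 gives 36.9 − 7.5×1 = 29.4 → profitable ✗; to r=23 gives 65.3 − 7.5×23 = -107.2 → no gain ✓.
Excellent (own payoff 65.3 − 2.9×23 = -1.4): to r=0 gives 21.6 → profitable ✗; to r=1 gives 36.9 − 2.9×1 = 34 → profitable ✗.
3 of the 6 constraints hold; not an equilibrium.

3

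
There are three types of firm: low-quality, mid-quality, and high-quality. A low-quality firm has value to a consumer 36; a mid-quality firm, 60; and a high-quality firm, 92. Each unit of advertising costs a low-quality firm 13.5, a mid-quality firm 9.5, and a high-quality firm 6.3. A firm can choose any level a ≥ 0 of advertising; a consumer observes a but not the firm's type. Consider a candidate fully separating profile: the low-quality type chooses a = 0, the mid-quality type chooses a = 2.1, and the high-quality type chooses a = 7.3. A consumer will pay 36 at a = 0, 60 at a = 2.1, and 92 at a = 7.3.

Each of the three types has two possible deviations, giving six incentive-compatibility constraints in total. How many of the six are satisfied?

5

Low-quality (own payoff 36): to a=2.1 gives 60 − 13.5×2.1 = 31.65 → no gain ✓; to a=7.3 gives 92 − 13.5×7.3 = -6.55 → no gain ✓.
High-quality (own payoff 92 − 6.3×7.3 = 46.01): to a=0 gives 36 → no gain ✓; to a=2.1 gives 60 − 6.3×2.1 = 46.77 → profitable ✗.
Mid-quality (own payoff 60 − 9.5×2.1 = 40.05): to a=0 gives 36 → no gain ✓; to a=7.3 gives 92 − 9.5×7.3 = 22.65 → no gain ✓.
5 of the 6 constraints hold; not an equilibrium.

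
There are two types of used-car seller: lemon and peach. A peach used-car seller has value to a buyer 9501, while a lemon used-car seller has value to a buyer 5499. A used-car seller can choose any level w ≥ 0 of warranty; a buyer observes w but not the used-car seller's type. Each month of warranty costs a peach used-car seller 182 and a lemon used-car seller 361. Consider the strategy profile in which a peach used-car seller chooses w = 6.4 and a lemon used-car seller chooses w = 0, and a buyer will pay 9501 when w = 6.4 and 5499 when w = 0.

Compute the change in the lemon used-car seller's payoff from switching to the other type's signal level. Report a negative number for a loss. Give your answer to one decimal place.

1691.6

Playing w = 0 the lemon used-car seller receives 5499.
Deviating to w = 6.4 brings payment 9501 at cost 361 × 6.4 = 2310.4, netting 7190.6.
Gain from deviating: 7190.6 − 5499 = 1691.6.
The gain is positive, so the lemon type's incentive-compatibility constraint is violated — this profile is not a separating equilibrium.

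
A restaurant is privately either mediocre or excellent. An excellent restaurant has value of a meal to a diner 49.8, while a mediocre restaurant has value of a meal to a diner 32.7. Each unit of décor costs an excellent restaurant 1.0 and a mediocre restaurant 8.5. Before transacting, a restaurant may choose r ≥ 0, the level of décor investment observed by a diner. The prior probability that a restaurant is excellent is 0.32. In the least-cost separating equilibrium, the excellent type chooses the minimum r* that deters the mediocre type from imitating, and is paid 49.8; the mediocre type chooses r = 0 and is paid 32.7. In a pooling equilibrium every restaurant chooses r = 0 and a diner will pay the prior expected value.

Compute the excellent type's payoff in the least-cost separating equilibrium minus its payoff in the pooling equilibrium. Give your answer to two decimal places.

9.62

Least-cost separating signal: r* solves 32.7 = 49.8 − 8.5·r*, so r* = (49.8 − 32.7)/8.5 ≈ 2.0118.
Excellent type's separating payoff: 49.8 − 1.0 × r* = 49.8 − 1.0 × (49.8 − 32.7)/8.5 = 49.8 − 17.1/8.5 ≈ 47.7882.
Pooling payoff: 0.32 × 49.8 + 0.68 × 32.7 = 38.172.
Difference: 47.7882 − 38.172 = 9.6162, i.e. 9.62 to two decimal places.
The excellent type prefers to separate.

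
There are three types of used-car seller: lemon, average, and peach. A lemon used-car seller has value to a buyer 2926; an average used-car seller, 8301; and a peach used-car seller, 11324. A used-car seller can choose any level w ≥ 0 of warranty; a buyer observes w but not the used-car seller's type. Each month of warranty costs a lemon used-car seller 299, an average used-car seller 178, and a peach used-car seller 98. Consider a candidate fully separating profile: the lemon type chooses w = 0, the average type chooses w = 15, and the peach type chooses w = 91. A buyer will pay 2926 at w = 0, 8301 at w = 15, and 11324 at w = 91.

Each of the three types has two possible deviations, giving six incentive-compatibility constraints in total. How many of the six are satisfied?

Lemon (own payoff 2926): to w=15 gives 8301 − 299×15 = 3816 → profitable ✗; to w=91 gives 11324 − 299×91 = -15885 → no gain ✓.
Average (own payoff 8301 − 178×15 = 5631): to w=0 gives 2926 → no gain ✓; to w=91 gives 11324 − 178×91 = -4874 → no gain ✓.
Peach (own payoff 11324 − 98×91 = 2406): to w=0 gives 2926 → profitable ✗; to w=15 gives 8301 − 98×15 = 6831 → profitable ✗.
3 of the 6 constraints hold; not an equilibrium.

3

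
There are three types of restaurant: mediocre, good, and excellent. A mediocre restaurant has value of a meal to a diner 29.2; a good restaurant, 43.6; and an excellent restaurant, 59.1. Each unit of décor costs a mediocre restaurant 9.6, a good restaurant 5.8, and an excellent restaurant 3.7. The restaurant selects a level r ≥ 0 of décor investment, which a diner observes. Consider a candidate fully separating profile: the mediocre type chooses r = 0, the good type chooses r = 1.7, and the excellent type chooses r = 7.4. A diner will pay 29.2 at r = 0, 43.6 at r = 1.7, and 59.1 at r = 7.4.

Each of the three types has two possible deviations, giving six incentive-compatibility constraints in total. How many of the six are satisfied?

5

Mediocre (own payoff 29.2): to r=1.7 gives 43.6 − 9.6×1.7 = 27.28 → no gain ✓; to r=7.4 gives 59.1 − 9.6×7.4 = -11.94 → no gain ✓.
Good (own payoff 43.6 − 5.8×1.7 = 33.74): to r=0 gives 29.2 → no gain ✓; to r=7.4 gives 59.1 − 5.8×7.4 = 16.18 → no gain ✓.
Excellent (own payoff 59.1 − 3.7×7.4 = 31.72): to r=0 gives 29.2 → no gain ✓; to r=1.7 gives 43.6 − 3.7×1.7 = 37.31 → profitable ✗.
5 of the 6 constraints hold; not an equilibrium.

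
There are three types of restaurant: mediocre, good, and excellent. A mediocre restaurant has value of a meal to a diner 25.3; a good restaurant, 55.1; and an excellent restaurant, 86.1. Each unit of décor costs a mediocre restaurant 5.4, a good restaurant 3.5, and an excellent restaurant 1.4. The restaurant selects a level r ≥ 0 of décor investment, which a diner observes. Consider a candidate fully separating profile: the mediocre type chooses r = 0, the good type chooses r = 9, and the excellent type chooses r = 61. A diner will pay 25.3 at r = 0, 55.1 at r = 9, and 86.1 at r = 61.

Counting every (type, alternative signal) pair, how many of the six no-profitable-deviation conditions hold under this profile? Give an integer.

3

Good (own payoff 55.1 − 3.5×9 = 23.6): to r=0 gives 25.3 → profitable ✗; to r=61 gives 86.1 − 3.5×61 = -127.4 → no gain ✓.
Mediocre (own payoff 25.3): to r=9 gives 55.1 − 5.4×9 = 6.5 → no gain ✓; to r=61 gives 86.1 − 5.4×61 = -243.3 → no gain ✓.
Excellent (own payoff 86.1 − 1.4×61 = 0.7): to r=0 gives 25.3 → profitable ✗; to r=9 gives 55.1 − 1.4×9 = 42.5 → profitable ✗.
3 of the 6 constraints hold; not an equilibrium.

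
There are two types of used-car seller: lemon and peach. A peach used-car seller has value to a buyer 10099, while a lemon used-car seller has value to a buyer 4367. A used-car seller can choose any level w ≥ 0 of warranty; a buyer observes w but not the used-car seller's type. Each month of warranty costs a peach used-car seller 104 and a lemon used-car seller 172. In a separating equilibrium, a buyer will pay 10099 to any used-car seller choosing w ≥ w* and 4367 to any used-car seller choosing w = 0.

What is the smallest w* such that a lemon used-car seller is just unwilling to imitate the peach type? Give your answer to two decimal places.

A lemon used-car seller choosing w = 0 receives 4367.
Imitating at w* instead would pay 10099 at cost 172·w*, netting 10099 − 172·w*.
Indifference: 4367 = 10099 − 172·w*, so w* = (10099 − 4367) / 172 ≈ 33.33.
This is the lemon type's binding incentive-compatibility constraint; any w ≥ 33.33 sustains separation on that side.

33.33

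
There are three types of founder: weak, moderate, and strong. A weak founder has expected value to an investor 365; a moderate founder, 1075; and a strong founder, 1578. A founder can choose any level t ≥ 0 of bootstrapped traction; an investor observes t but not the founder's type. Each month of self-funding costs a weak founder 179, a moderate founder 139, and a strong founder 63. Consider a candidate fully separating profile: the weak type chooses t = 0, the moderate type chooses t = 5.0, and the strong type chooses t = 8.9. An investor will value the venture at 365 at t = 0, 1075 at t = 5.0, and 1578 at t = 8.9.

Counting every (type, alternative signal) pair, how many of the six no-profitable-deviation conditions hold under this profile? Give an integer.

6

Moderate (own payoff 1075 − 139×5.0 = 380): to t=0 gives 365 → no gain ✓; to t=8.9 gives 1578 − 139×8.9 = 340.9 → no gain ✓.
Weak (own payoff 365): to t=5.0 gives 1075 − 179×5.0 = 180 → no gain ✓; to t=8.9 gives 1578 − 179×8.9 = -15.1 → no gain ✓.
Strong (own payoff 1578 − 63×8.9 = 1017.3): to t=0 gives 365 → no gain ✓; to t=5.0 gives 1075 − 63×5.0 = 760 → no gain ✓.
6 of the 6 constraints hold; this profile is a separating equilibrium.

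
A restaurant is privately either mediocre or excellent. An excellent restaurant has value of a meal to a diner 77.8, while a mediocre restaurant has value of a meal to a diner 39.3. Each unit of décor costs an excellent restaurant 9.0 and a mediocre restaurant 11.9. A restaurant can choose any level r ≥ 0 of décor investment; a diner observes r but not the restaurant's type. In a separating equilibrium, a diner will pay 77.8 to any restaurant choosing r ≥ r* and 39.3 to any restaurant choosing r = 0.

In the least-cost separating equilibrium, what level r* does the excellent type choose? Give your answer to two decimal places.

A mediocre restaurant choosing r = 0 receives 39.3.
Imitating at r* instead would pay 77.8 at cost 11.9·r*, netting 77.8 − 11.9·r*.
Indifference: 39.3 = 77.8 − 11.9·r*, so r* = (77.8 − 39.3) / 11.9 ≈ 3.24.
At r* the mediocre type's incentive constraint just binds; the excellent type strictly prefers r* since its per-unit cost is lower.

3.24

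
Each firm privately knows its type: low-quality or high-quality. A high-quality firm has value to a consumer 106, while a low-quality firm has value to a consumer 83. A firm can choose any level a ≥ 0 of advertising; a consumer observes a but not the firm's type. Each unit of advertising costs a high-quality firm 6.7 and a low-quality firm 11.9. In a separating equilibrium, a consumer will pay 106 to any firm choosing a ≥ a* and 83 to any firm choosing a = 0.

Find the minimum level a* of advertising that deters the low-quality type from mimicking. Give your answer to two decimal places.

1.93

A low-quality firm choosing a = 0 receives 83.
Imitating at a* instead would pay 106 at cost 11.9·a*, netting 106 − 11.9·a*.
Indifference: 83 = 106 − 11.9·a*, so a* = (106 − 83) / 11.9 ≈ 1.93.
This is the low-quality type's binding incentive-compatibility constraint; any a ≥ 1.93 sustains separation on that side.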